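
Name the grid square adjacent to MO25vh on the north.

Latitude subsquare h = 7; +1 → 8 = i.
The longitude characters are unchanged.

MO25vi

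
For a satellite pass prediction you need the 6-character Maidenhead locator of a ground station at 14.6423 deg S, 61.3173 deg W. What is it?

Shift to the Maidenhead origin (180°W, 90°S): lon 118.6827, lat 75.3577.
Field: lon ⌊118.6827/20⌋ = 5 → F; lat ⌊75.3577/10⌋ = 7 → H.
Square: lon ⌊18.6827/2⌋ = 9; lat ⌊5.3577/1⌋ = 5.
Subsquare: lon ⌊0.6827/0.0833333⌋ = 8 → i; lat ⌊0.3577/0.0416667⌋ = 8 → i.

FH95ii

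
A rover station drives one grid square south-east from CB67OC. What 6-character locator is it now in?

Longitude subsquare o = 14; +1 → 15 = p.
Latitude subsquare c = 2; −1 → 1 = b.

CB67pb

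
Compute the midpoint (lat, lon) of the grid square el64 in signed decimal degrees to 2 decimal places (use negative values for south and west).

Field E=4, L=11: +4·20° lon, +11·10° lat → SW at lon -100°, lat 20°.
Square 6, 4: +6·2° lon, +4·1° lat → SW at lon -88°, lat 24°.
Cell spans 2° lon × 1° lat. Centre is SW corner plus half of each.
latitude 24.50, longitude -87.00.

24.50, -87.00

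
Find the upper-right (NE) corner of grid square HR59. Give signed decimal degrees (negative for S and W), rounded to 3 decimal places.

90.000, -28.000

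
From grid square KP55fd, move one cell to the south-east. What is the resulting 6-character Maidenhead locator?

Longitude subsquare f = 5; +1 → 6 = g.
Latitude subsquare d = 3; −1 → 2 = c.

KP55gc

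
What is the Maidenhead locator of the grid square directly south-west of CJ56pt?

CJ56os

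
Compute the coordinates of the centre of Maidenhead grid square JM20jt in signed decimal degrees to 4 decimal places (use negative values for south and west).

30.8125, 4.7917

Field J=9, M=12: +9·20° lon, +12·10° lat → SW at lon 0°, lat 30°.
Square 2, 0: +2·2° lon, +0·1° lat → SW at lon 4°, lat 30°.
Subsquare j=9, t=19: +9·0.0833333° lon, +19·0.0416667° lat → SW at lon 4.75°, lat 30.7917°.
Cell spans 0.0833333° lon × 0.0416667° lat. Centre is SW corner plus half of each.
latitude 30.8125, longitude 4.7917.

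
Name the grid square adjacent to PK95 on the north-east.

QK06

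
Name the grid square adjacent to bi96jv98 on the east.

Longitude extended square 9; +1 → 10, wraps to 0, carry into subsquare.
Longitude subsquare j = 9; +1 → 10 = k.
The latitude characters are unchanged.

BI96kv08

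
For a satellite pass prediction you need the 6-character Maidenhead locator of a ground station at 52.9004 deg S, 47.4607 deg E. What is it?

LD37rc

Shift to the Maidenhead origin (180°W, 90°S): lon 227.4607, lat 37.0996.
Field: lon ⌊227.4607/20⌋ = 11 → L; lat ⌊37.0996/10⌋ = 3 → D.
Square: lon ⌊7.4607/2⌋ = 3; lat ⌊7.0996/1⌋ = 7.
Subsquare: lon ⌊1.4607/0.0833333⌋ = 17 → r; lat ⌊0.0996/0.0416667⌋ = 2 → c.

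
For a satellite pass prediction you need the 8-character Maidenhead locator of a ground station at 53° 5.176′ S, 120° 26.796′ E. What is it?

Offset from 180°W / 90°S: lon 300.44660°, lat 36.91373°.
Field: 300.44660/20 → 15 → P, 36.91373/10 → 3 → D; chars PD.
Square: 0.44660/2 → 0, 6.91373/1 → 6; chars 06.
Subsquare: 0.44660/0.0833333 → 5 → f, 0.91373/0.0416667 → 21 → v; chars fv.
Extended square: 0.02993/0.00833333 → 3, 0.03873/0.00416667 → 9; chars 39.

PD06fv39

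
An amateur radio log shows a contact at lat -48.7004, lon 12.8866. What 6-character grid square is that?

JE61kh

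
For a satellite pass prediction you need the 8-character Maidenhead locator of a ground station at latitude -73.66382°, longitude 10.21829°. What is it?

JB56ci60

Offset from 180°W / 90°S: lon 190.21829°, lat 16.33618°.
Field (20°×10°, letters A–R): 190.21829/20 → 9 → J, 16.33618/10 → 1 → B; chars JB.
Square (2°×1°, digits 0–9): 10.21829/2 → 5, 6.33618/1 → 6; chars 56.
Subsquare (5′×2.5′, letters a–x): 0.21829/0.0833333 → 2 → c, 0.33618/0.0416667 → 8 → i; chars ci.
Extended square (30″×15″, digits 0–9): 0.05162/0.00833333 → 6, 0.00285/0.00416667 → 0; chars 60.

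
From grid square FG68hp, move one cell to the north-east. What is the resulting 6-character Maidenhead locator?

FG68iq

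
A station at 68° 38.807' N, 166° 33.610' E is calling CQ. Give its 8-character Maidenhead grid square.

RP38gp75

Shift to the Maidenhead origin (180°W, 90°S): lon 346.56017, lat 158.64678.
Field: 346.56017/20 → 17 → R, 158.64678/10 → 15 → P; chars RP.
Square: 6.56017/2 → 3, 8.64678/1 → 8; chars 38.
Subsquare: 0.56017/0.0833333 → 6 → g, 0.64678/0.0416667 → 15 → p; chars gp.
Extended square: 0.06017/0.00833333 → 7, 0.02178/0.00416667 → 5; chars 75.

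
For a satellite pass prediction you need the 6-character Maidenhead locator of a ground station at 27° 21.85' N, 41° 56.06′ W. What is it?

GL97ai

Offset from 180°W / 90°S: lon 138.0657°, lat 117.3642°.
Field: lon ⌊138.0657/20⌋ = 6 → G; lat ⌊117.3642/10⌋ = 11 → L.
Square: lon ⌊18.0657/2⌋ = 9; lat ⌊7.3642/1⌋ = 7.
Subsquare: lon ⌊0.0657/0.0833333⌋ = 0 → a; lat ⌊0.3642/0.0416667⌋ = 8 → i.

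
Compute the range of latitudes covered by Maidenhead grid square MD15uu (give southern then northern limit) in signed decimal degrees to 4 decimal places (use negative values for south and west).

Field M=12, D=3: +12·20° lon, +3·10° lat → SW at lon 60°, lat -60°.
Square 1, 5: +1·2° lon, +5·1° lat → SW at lon 62°, lat -55°.
Subsquare u=20, u=20: +20·0.0833333° lon, +20·0.0416667° lat → SW at lon 63.6667°, lat -54.1667°.
Cell spans 0.0833333° lon × 0.0416667° lat.
south -54.1667, north -54.1250.

-54.1667, -54.1250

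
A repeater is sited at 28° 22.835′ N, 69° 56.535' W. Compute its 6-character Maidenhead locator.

FL58aj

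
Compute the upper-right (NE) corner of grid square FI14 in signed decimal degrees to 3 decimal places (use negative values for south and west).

Field F=5, I=8: +5·20° lon, +8·10° lat → SW at lon -80°, lat -10°.
Square 1, 4: +1·2° lon, +4·1° lat → SW at lon -78°, lat -6°.
Cell spans 2° lon × 1° lat. NE corner is SW corner plus one full cell.
latitude -5.000, longitude -76.000.

-5.000, -76.000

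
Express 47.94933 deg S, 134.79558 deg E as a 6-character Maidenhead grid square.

Offset from 180°W / 90°S: lon 314.7956°, lat 42.0507°.
Field: 314.7956/20 → 15 → P, 42.0507/10 → 4 → E; chars PE.
Square: 14.7956/2 → 7, 2.0507/1 → 2; chars 72.
Subsquare: 0.7956/0.0833333 → 9 → j, 0.0507/0.0416667 → 1 → b; chars jb.

PE72jb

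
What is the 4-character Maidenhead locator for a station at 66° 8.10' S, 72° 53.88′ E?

Offset from 180°W / 90°S: lon 252.90°, lat 23.86°.
Field: lon ⌊252.90/20⌋ = 12 → M; lat ⌊23.86/10⌋ = 2 → C.
Square: lon ⌊12.90/2⌋ = 6; lat ⌊3.86/1⌋ = 3.

MC63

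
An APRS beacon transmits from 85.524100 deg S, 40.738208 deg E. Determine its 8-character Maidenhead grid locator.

LA04il84

Add 180° to longitude and 90° to latitude: 220.73821, 4.47590.
Field (20°×10°, letters A–R): lon ⌊220.73821/20⌋ = 11 → L; lat ⌊4.47590/10⌋ = 0 → A.
Square (2°×1°, digits 0–9): lon ⌊0.73821/2⌋ = 0; lat ⌊4.47590/1⌋ = 4.
Subsquare (5′×2.5′, letters a–x): lon ⌊0.73821/0.0833333⌋ = 8 → i; lat ⌊0.47590/0.0416667⌋ = 11 → l.
Extended square (30″×15″, digits 0–9): lon ⌊0.07154/0.00833333⌋ = 8; lat ⌊0.01757/0.00416667⌋ = 4.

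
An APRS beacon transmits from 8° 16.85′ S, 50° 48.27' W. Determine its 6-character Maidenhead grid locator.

Shift to the Maidenhead origin (180°W, 90°S): lon 129.1955, lat 81.7192.
Field: lon ⌊129.1955/20⌋ = 6 → G; lat ⌊81.7192/10⌋ = 8 → I.
Square: lon ⌊9.1955/2⌋ = 4; lat ⌊1.7192/1⌋ = 1.
Subsquare: lon ⌊1.1955/0.0833333⌋ = 14 → o; lat ⌊0.7192/0.0416667⌋ = 17 → r.

GI41or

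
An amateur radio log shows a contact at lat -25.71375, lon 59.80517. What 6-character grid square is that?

Shift to the Maidenhead origin (180°W, 90°S): lon 239.8052, lat 64.2862.
Field: 239.8052/20 → 11 → L, 64.2862/10 → 6 → G; chars LG.
Square: 19.8052/2 → 9, 4.2862/1 → 4; chars 94.
Subsquare: 1.8052/0.0833333 → 21 → v, 0.2862/0.0416667 → 6 → g; chars vg.

LG94vg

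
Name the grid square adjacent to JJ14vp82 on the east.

Longitude extended square 8; +1 → 9.
The latitude characters are unchanged.

JJ14vp92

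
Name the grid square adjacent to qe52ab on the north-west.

QE42xc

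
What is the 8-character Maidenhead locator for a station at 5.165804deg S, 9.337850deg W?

II54hu90

Offset from 180°W / 90°S: lon 170.66215°, lat 84.83420°.
Field (20°×10°, letters A–R): lon ⌊170.66215/20⌋ = 8 → I; lat ⌊84.83420/10⌋ = 8 → I.
Square (2°×1°, digits 0–9): lon ⌊10.66215/2⌋ = 5; lat ⌊4.83420/1⌋ = 4.
Subsquare (5′×2.5′, letters a–x): lon ⌊0.66215/0.0833333⌋ = 7 → h; lat ⌊0.83420/0.0416667⌋ = 20 → u.
Extended square (30″×15″, digits 0–9): lon ⌊0.07882/0.00833333⌋ = 9; lat ⌊0.00086/0.00416667⌋ = 0.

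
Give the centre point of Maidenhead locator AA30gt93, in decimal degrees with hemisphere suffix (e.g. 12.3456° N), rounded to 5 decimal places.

89.19375° S, 173.42083° W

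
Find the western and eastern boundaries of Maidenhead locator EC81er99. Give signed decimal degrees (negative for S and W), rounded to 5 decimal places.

Field E=4, C=2: +4·20° lon, +2·10° lat → SW at lon -100°, lat -70°.
Square 8, 1: +8·2° lon, +1·1° lat → SW at lon -84°, lat -69°.
Subsquare e=4, r=17: +4·0.0833333° lon, +17·0.0416667° lat → SW at lon -83.6667°, lat -68.2917°.
Extended square 9, 9: +9·0.00833333° lon, +9·0.00416667° lat → SW at lon -83.5917°, lat -68.2542°.
Cell spans 0.00833333° lon × 0.00416667° lat.
west -83.59167, east -83.58333.

-83.59167, -83.58333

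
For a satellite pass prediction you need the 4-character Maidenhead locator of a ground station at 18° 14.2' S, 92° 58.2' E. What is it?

NH61

Add 180° to longitude and 90° to latitude: 272.97, 71.76.
Field: 272.97/20 → 13 → N, 71.76/10 → 7 → H; chars NH.
Square: 12.97/2 → 6, 1.76/1 → 1; chars 61.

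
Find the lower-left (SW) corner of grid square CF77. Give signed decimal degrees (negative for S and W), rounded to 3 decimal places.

-33.000, -126.000

Field C=2, F=5: +2·20° lon, +5·10° lat → SW at lon -140°, lat -40°.
Square 7, 7: +7·2° lon, +7·1° lat → SW at lon -126°, lat -33°.
latitude -33.000, longitude -126.000.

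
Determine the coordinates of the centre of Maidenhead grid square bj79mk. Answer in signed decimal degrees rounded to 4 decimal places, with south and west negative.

9.4375, -144.9583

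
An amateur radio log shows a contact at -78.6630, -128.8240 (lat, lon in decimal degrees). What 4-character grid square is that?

CB51

Add 180° to longitude and 90° to latitude: 51.18, 11.34.
Field: 51.18/20 → 2 → C, 11.34/10 → 1 → B; chars CB.
Square: 11.18/2 → 5, 1.34/1 → 1; chars 51.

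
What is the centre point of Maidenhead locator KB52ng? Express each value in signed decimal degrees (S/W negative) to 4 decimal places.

-77.7292, 31.1250

Field K=10, B=1: +10·20° lon, +1·10° lat → SW at lon 20°, lat -80°.
Square 5, 2: +5·2° lon, +2·1° lat → SW at lon 30°, lat -78°.
Subsquare n=13, g=6: +13·0.0833333° lon, +6·0.0416667° lat → SW at lon 31.0833°, lat -77.75°.
Cell spans 0.0833333° lon × 0.0416667° lat. Centre is SW corner plus half of each.
latitude -77.7292, longitude 31.1250.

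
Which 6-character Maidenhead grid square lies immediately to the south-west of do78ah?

DO68xg

Longitude subsquare a = 0; −1 → -1, wraps to 23 = x, carry into square.
Longitude square 7; −1 → 6.
Latitude subsquare h = 7; −1 → 6 = g.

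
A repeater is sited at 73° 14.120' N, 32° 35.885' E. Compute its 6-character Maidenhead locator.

KQ63hf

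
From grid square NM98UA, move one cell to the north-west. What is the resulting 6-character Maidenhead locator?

NM98tb

Longitude subsquare u = 20; −1 → 19 = t.
Latitude subsquare a = 0; +1 → 1 = b.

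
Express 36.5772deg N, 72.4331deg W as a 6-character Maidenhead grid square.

Offset from 180°W / 90°S: lon 107.5669°, lat 126.5772°.
Field: lon ⌊107.5669/20⌋ = 5 → F; lat ⌊126.5772/10⌋ = 12 → M.
Square: lon ⌊7.5669/2⌋ = 3; lat ⌊6.5772/1⌋ = 6.
Subsquare: lon ⌊1.5669/0.0833333⌋ = 18 → s; lat ⌊0.5772/0.0416667⌋ = 13 → n.

FM36sn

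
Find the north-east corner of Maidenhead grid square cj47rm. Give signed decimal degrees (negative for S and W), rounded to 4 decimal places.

Field C=2, J=9: +2·20° lon, +9·10° lat → SW at lon -140°, lat 0°.
Square 4, 7: +4·2° lon, +7·1° lat → SW at lon -132°, lat 7°.
Subsquare r=17, m=12: +17·0.0833333° lon, +12·0.0416667° lat → SW at lon -130.583°, lat 7.5°.
Cell spans 0.0833333° lon × 0.0416667° lat. NE corner is SW corner plus one full cell.
latitude 7.5417, longitude -130.5000.

7.5417, -130.5000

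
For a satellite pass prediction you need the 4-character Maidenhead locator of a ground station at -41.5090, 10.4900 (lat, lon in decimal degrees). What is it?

Offset from 180°W / 90°S: lon 190.49°, lat 48.49°.
Field: 190.49/20 → 9 → J, 48.49/10 → 4 → E; chars JE.
Square: 10.49/2 → 5, 8.49/1 → 8; chars 58.

JE58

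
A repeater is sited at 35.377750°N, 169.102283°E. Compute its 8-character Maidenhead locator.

RM45nj20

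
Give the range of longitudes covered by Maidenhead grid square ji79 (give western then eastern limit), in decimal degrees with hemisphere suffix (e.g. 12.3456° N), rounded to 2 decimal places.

14.00° E, 16.00° E

Field J=9, I=8: +9·20° lon, +8·10° lat → SW at lon 0°, lat -10°.
Square 7, 9: +7·2° lon, +9·1° lat → SW at lon 14°, lat -1°.
Cell spans 2° lon × 1° lat.
west 14.00° E, east 16.00° E.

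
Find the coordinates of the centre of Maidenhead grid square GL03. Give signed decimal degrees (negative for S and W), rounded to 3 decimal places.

23.500, -59.000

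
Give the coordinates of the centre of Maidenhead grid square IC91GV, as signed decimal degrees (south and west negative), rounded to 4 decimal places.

Field I=8, C=2: +8·20° lon, +2·10° lat → SW at lon -20°, lat -70°.
Square 9, 1: +9·2° lon, +1·1° lat → SW at lon -2°, lat -69°.
Subsquare g=6, v=21: +6·0.0833333° lon, +21·0.0416667° lat → SW at lon -1.5°, lat -68.125°.
Cell spans 0.0833333° lon × 0.0416667° lat. Centre is SW corner plus half of each.
latitude -68.1042, longitude -1.4583.

-68.1042, -1.4583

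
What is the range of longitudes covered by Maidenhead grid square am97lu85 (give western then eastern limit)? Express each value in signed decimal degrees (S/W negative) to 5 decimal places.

-161.01667, -161.00833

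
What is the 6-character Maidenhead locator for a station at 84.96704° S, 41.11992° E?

LA05na

Offset from 180°W / 90°S: lon 221.1199°, lat 5.0330°.
Field (20°×10°, letters A–R): lon ⌊221.1199/20⌋ = 11 → L; lat ⌊5.0330/10⌋ = 0 → A.
Square (2°×1°, digits 0–9): lon ⌊1.1199/2⌋ = 0; lat ⌊5.0330/1⌋ = 5.
Subsquare (5′×2.5′, letters a–x): lon ⌊1.1199/0.0833333⌋ = 13 → n; lat ⌊0.0330/0.0416667⌋ = 0 → a.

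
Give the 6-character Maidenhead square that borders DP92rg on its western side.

DP92qg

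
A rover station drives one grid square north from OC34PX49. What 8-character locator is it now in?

OC35pa40

Latitude extended square 9; +1 → 10, wraps to 0, carry into subsquare.
Latitude subsquare x = 23; +1 → 24, wraps to 0 = a, carry into square.
Latitude square 4; +1 → 5.
The longitude characters are unchanged.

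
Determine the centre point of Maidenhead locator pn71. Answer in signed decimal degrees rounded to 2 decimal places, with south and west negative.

41.50, 135.00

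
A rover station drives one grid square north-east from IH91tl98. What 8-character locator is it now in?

IH91ul09

Longitude extended square 9; +1 → 10, wraps to 0, carry into subsquare.
Longitude subsquare t = 19; +1 → 20 = u.
Latitude extended square 8; +1 → 9.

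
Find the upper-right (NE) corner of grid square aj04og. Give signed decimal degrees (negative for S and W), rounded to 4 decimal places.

4.2917, -178.7500

Field A=0, J=9: +0·20° lon, +9·10° lat → SW at lon -180°, lat 0°.
Square 0, 4: +0·2° lon, +4·1° lat → SW at lon -180°, lat 4°.
Subsquare o=14, g=6: +14·0.0833333° lon, +6·0.0416667° lat → SW at lon -178.833°, lat 4.25°.
Cell spans 0.0833333° lon × 0.0416667° lat. NE corner is SW corner plus one full cell.
latitude 4.2917, longitude -178.7500.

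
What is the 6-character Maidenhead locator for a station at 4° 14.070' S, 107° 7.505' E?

OI35ns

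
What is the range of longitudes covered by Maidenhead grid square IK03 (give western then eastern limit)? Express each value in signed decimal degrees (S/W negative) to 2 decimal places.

-20.00, -18.00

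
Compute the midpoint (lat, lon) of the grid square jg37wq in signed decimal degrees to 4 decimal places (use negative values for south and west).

Field J=9, G=6: +9·20° lon, +6·10° lat → SW at lon 0°, lat -30°.
Square 3, 7: +3·2° lon, +7·1° lat → SW at lon 6°, lat -23°.
Subsquare w=22, q=16: +22·0.0833333° lon, +16·0.0416667° lat → SW at lon 7.83333°, lat -22.3333°.
Cell spans 0.0833333° lon × 0.0416667° lat. Centre is SW corner plus half of each.
latitude -22.3125, longitude 7.8750.

-22.3125, 7.8750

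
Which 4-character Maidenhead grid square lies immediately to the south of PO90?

Latitude square 0; −1 → -1, wraps to 9, carry into field.
Latitude field O = 14; −1 → 13 = N.
The longitude characters are unchanged.

PN99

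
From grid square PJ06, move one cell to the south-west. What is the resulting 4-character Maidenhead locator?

OJ95

Longitude square 0; −1 → -1, wraps to 9, carry into field.
Longitude field P = 15; −1 → 14 = O.
Latitude square 6; −1 → 5.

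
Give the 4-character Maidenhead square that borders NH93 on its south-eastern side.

OH02

Longitude square 9; +1 → 10, wraps to 0, carry into field.
Longitude field N = 13; +1 → 14 = O.
Latitude square 3; −1 → 2.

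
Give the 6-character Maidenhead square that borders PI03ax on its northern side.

PI04aa

Latitude subsquare x = 23; +1 → 24, wraps to 0 = a, carry into square.
Latitude square 3; +1 → 4.
The longitude characters are unchanged.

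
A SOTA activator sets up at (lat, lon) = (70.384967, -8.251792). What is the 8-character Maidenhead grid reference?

Shift to the Maidenhead origin (180°W, 90°S): lon 171.74821, lat 160.38497.
Field (20°×10°, letters A–R): 171.74821/20 → 8 → I, 160.38497/10 → 16 → Q; chars IQ.
Square (2°×1°, digits 0–9): 11.74821/2 → 5, 0.38497/1 → 0; chars 50.
Subsquare (5′×2.5′, letters a–x): 1.74821/0.0833333 → 20 → u, 0.38497/0.0416667 → 9 → j; chars uj.
Extended square (30″×15″, digits 0–9): 0.08154/0.00833333 → 9, 0.00997/0.00416667 → 2; chars 92.

IQ50uj92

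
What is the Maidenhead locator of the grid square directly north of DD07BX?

Latitude subsquare x = 23; +1 → 24, wraps to 0 = a, carry into square.
Latitude square 7; +1 → 8.
The longitude characters are unchanged.

DD08ba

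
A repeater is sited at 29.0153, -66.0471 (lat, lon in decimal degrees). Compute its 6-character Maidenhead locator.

FL69xa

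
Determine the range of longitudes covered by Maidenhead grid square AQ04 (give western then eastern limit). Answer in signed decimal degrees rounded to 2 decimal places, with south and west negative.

-180.00, -178.00

Field A=0, Q=16: +0·20° lon, +16·10° lat → SW at lon -180°, lat 70°.
Square 0, 4: +0·2° lon, +4·1° lat → SW at lon -180°, lat 74°.
Cell spans 2° lon × 1° lat.
west -180.00, east -178.00.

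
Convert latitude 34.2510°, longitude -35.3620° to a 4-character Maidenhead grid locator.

Offset from 180°W / 90°S: lon 144.64°, lat 124.25°.
Field: lon ⌊144.64/20⌋ = 7 → H; lat ⌊124.25/10⌋ = 12 → M.
Square: lon ⌊4.64/2⌋ = 2; lat ⌊4.25/1⌋ = 4.

HM24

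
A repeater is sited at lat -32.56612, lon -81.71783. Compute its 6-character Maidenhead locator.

EF97dk

Offset from 180°W / 90°S: lon 98.2822°, lat 57.4339°.
Field: lon ⌊98.2822/20⌋ = 4 → E; lat ⌊57.4339/10⌋ = 5 → F.
Square: lon ⌊18.2822/2⌋ = 9; lat ⌊7.4339/1⌋ = 7.
Subsquare: lon ⌊0.2822/0.0833333⌋ = 3 → d; lat ⌊0.4339/0.0416667⌋ = 10 → k.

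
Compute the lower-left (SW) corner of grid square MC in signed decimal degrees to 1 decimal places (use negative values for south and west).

-70.0, 60.0

Field M=12, C=2: +12·20° lon, +2·10° lat → SW at lon 60°, lat -70°.
latitude -70.0, longitude 60.0.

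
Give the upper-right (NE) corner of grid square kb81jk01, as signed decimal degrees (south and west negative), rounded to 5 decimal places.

-78.57500, 36.75833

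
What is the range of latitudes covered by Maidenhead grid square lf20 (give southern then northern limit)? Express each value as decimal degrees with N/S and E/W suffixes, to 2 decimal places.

40.00° S, 39.00° S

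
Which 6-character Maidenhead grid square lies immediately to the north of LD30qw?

LD30qx

Latitude subsquare w = 22; +1 → 23 = x.
The longitude characters are unchanged.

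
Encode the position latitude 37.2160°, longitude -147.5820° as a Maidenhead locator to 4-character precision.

BM67

Add 180° to longitude and 90° to latitude: 32.42, 127.22.
Field: lon ⌊32.42/20⌋ = 1 → B; lat ⌊127.22/10⌋ = 12 → M.
Square: lon ⌊12.42/2⌋ = 6; lat ⌊7.22/1⌋ = 7.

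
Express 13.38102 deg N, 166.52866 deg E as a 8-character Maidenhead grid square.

RK33gj31

Add 180° to longitude and 90° to latitude: 346.52866, 103.38102.
Field: 346.52866/20 → 17 → R, 103.38102/10 → 10 → K; chars RK.
Square: 6.52866/2 → 3, 3.38102/1 → 3; chars 33.
Subsquare: 0.52866/0.0833333 → 6 → g, 0.38102/0.0416667 → 9 → j; chars gj.
Extended square: 0.02866/0.00833333 → 3, 0.00602/0.00416667 → 1; chars 31.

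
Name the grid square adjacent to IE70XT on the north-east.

IE80au

Longitude subsquare x = 23; +1 → 24, wraps to 0 = a, carry into square.
Longitude square 7; +1 → 8.
Latitude subsquare t = 19; +1 → 20 = u.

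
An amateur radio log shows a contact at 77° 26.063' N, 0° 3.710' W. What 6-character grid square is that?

IQ97xk

Offset from 180°W / 90°S: lon 179.9382°, lat 167.4344°.
Field: lon ⌊179.9382/20⌋ = 8 → I; lat ⌊167.4344/10⌋ = 16 → Q.
Square: lon ⌊19.9382/2⌋ = 9; lat ⌊7.4344/1⌋ = 7.
Subsquare: lon ⌊1.9382/0.0833333⌋ = 23 → x; lat ⌊0.4344/0.0416667⌋ = 10 → k.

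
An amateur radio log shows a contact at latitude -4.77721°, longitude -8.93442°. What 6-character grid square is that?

II55mf

Shift to the Maidenhead origin (180°W, 90°S): lon 171.0656, lat 85.2228.
Field: lon ⌊171.0656/20⌋ = 8 → I; lat ⌊85.2228/10⌋ = 8 → I.
Square: lon ⌊11.0656/2⌋ = 5; lat ⌊5.2228/1⌋ = 5.
Subsquare: lon ⌊1.0656/0.0833333⌋ = 12 → m; lat ⌊0.2228/0.0416667⌋ = 5 → f.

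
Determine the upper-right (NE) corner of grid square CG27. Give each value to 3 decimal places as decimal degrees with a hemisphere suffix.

22.000° S, 134.000° W

Field C=2, G=6: +2·20° lon, +6·10° lat → SW at lon -140°, lat -30°.
Square 2, 7: +2·2° lon, +7·1° lat → SW at lon -136°, lat -23°.
Cell spans 2° lon × 1° lat. NE corner is SW corner plus one full cell.
latitude 22.000° S, longitude 134.000° W.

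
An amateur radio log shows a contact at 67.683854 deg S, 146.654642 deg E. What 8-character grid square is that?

Shift to the Maidenhead origin (180°W, 90°S): lon 326.65464, lat 22.31615.
Field: 326.65464/20 → 16 → Q, 22.31615/10 → 2 → C; chars QC.
Square: 6.65464/2 → 3, 2.31615/1 → 2; chars 32.
Subsquare: 0.65464/0.0833333 → 7 → h, 0.31615/0.0416667 → 7 → h; chars hh.
Extended square: 0.07131/0.00833333 → 8, 0.02448/0.00416667 → 5; chars 85.

QC32hh85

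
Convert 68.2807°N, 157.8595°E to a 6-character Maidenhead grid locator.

Shift to the Maidenhead origin (180°W, 90°S): lon 337.8595, lat 158.2807.
Field: 337.8595/20 → 16 → Q, 158.2807/10 → 15 → P; chars QP.
Square: 17.8595/2 → 8, 8.2807/1 → 8; chars 88.
Subsquare: 1.8595/0.0833333 → 22 → w, 0.2807/0.0416667 → 6 → g; chars wg.

QP88wg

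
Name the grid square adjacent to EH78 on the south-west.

EH67

Longitude square 7; −1 → 6.
Latitude square 8; −1 → 7.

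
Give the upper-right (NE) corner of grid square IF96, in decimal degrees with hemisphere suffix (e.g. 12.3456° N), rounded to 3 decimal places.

33.000° S, 0.000° E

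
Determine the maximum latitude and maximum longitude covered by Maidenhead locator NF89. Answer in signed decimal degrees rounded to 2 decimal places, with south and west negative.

Field N=13, F=5: +13·20° lon, +5·10° lat → SW at lon 80°, lat -40°.
Square 8, 9: +8·2° lon, +9·1° lat → SW at lon 96°, lat -31°.
Cell spans 2° lon × 1° lat. NE corner is SW corner plus one full cell.
latitude -30.00, longitude 98.00.

-30.00, 98.00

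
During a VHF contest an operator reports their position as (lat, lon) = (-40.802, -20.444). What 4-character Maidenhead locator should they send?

HE99

Shift to the Maidenhead origin (180°W, 90°S): lon 159.56, lat 49.20.
Field (20°×10°, letters A–R): lon ⌊159.56/20⌋ = 7 → H; lat ⌊49.20/10⌋ = 4 → E.
Square (2°×1°, digits 0–9): lon ⌊19.56/2⌋ = 9; lat ⌊9.20/1⌋ = 9.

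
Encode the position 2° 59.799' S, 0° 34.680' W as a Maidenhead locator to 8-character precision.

II97ra00

Add 180° to longitude and 90° to latitude: 179.42200, 87.00335.
Field: lon ⌊179.42200/20⌋ = 8 → I; lat ⌊87.00335/10⌋ = 8 → I.
Square: lon ⌊19.42200/2⌋ = 9; lat ⌊7.00335/1⌋ = 7.
Subsquare: lon ⌊1.42200/0.0833333⌋ = 17 → r; lat ⌊0.00335/0.0416667⌋ = 0 → a.
Extended square: lon ⌊0.00533/0.00833333⌋ = 0; lat ⌊0.00335/0.00416667⌋ = 0.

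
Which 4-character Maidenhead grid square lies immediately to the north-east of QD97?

Longitude square 9; +1 → 10, wraps to 0, carry into field.
Longitude field Q = 16; +1 → 17 = R.
Latitude square 7; +1 → 8.

RD08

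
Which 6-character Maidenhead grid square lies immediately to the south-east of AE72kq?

Longitude subsquare k = 10; +1 → 11 = l.
Latitude subsquare q = 16; −1 → 15 = p.

AE72lp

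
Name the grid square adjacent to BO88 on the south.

BO87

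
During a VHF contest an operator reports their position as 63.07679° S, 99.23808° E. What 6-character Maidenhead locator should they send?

Shift to the Maidenhead origin (180°W, 90°S): lon 279.2381, lat 26.9232.
Field: lon ⌊279.2381/20⌋ = 13 → N; lat ⌊26.9232/10⌋ = 2 → C.
Square: lon ⌊19.2381/2⌋ = 9; lat ⌊6.9232/1⌋ = 6.
Subsquare: lon ⌊1.2381/0.0833333⌋ = 14 → o; lat ⌊0.9232/0.0416667⌋ = 22 → w.

NC96ow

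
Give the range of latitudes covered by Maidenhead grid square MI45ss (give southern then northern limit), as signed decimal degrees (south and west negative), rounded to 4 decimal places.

Field M=12, I=8: +12·20° lon, +8·10° lat → SW at lon 60°, lat -10°.
Square 4, 5: +4·2° lon, +5·1° lat → SW at lon 68°, lat -5°.
Subsquare s=18, s=18: +18·0.0833333° lon, +18·0.0416667° lat → SW at lon 69.5°, lat -4.25°.
Cell spans 0.0833333° lon × 0.0416667° lat.
south -4.2500, north -4.2083.

-4.2500, -4.2083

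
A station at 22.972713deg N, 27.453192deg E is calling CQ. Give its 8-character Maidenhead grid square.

KL32rx43

Add 180° to longitude and 90° to latitude: 207.45319, 112.97271.
Field: lon ⌊207.45319/20⌋ = 10 → K; lat ⌊112.97271/10⌋ = 11 → L.
Square: lon ⌊7.45319/2⌋ = 3; lat ⌊2.97271/1⌋ = 2.
Subsquare: lon ⌊1.45319/0.0833333⌋ = 17 → r; lat ⌊0.97271/0.0416667⌋ = 23 → x.
Extended square: lon ⌊0.03653/0.00833333⌋ = 4; lat ⌊0.01438/0.00416667⌋ = 3.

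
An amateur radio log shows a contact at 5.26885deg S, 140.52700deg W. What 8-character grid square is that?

Offset from 180°W / 90°S: lon 39.47300°, lat 84.73115°.
Field: 39.47300/20 → 1 → B, 84.73115/10 → 8 → I; chars BI.
Square: 19.47300/2 → 9, 4.73115/1 → 4; chars 94.
Subsquare: 1.47300/0.0833333 → 17 → r, 0.73115/0.0416667 → 17 → r; chars rr.
Extended square: 0.05633/0.00833333 → 6, 0.02282/0.00416667 → 5; chars 65.

BI94rr65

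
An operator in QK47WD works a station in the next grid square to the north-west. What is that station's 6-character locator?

QK47ve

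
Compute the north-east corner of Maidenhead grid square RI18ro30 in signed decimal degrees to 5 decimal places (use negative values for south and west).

Field R=17, I=8: +17·20° lon, +8·10° lat → SW at lon 160°, lat -10°.
Square 1, 8: +1·2° lon, +8·1° lat → SW at lon 162°, lat -2°.
Subsquare r=17, o=14: +17·0.0833333° lon, +14·0.0416667° lat → SW at lon 163.417°, lat -1.41667°.
Extended square 3, 0: +3·0.00833333° lon, +0·0.00416667° lat → SW at lon 163.442°, lat -1.41667°.
Cell spans 0.00833333° lon × 0.00416667° lat. NE corner is SW corner plus one full cell.
latitude -1.41250, longitude 163.45000.

-1.41250, 163.45000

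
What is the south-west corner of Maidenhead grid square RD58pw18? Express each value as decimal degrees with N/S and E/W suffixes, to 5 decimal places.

Field R=17, D=3: +17·20° lon, +3·10° lat → SW at lon 160°, lat -60°.
Square 5, 8: +5·2° lon, +8·1° lat → SW at lon 170°, lat -52°.
Subsquare p=15, w=22: +15·0.0833333° lon, +22·0.0416667° lat → SW at lon 171.25°, lat -51.0833°.
Extended square 1, 8: +1·0.00833333° lon, +8·0.00416667° lat → SW at lon 171.258°, lat -51.05°.
latitude 51.05000° S, longitude 171.25833° E.

51.05000° S, 171.25833° E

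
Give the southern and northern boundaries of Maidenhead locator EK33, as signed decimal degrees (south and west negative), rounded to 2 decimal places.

Field E=4, K=10: +4·20° lon, +10·10° lat → SW at lon -100°, lat 10°.
Square 3, 3: +3·2° lon, +3·1° lat → SW at lon -94°, lat 13°.
Cell spans 2° lon × 1° lat.
south 13.00, north 14.00.

13.00, 14.00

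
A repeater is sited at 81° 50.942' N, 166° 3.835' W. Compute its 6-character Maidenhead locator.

Offset from 180°W / 90°S: lon 13.9361°, lat 171.8490°.
Field: lon ⌊13.9361/20⌋ = 0 → A; lat ⌊171.8490/10⌋ = 17 → R.
Square: lon ⌊13.9361/2⌋ = 6; lat ⌊1.8490/1⌋ = 1.
Subsquare: lon ⌊1.9361/0.0833333⌋ = 23 → x; lat ⌊0.8490/0.0416667⌋ = 20 → u.

AR61xu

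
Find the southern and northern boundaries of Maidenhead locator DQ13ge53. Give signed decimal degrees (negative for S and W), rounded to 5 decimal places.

73.17917, 73.18333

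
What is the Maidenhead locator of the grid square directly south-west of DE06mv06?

Longitude extended square 0; −1 → -1, wraps to 9, carry into subsquare.
Longitude subsquare m = 12; −1 → 11 = l.
Latitude extended square 6; −1 → 5.

DE06lv95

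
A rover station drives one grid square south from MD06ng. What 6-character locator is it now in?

Latitude subsquare g = 6; −1 → 5 = f.
The longitude characters are unchanged.

MD06nf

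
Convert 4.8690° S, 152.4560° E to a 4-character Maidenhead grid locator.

QI65

Offset from 180°W / 90°S: lon 332.46°, lat 85.13°.
Field: lon ⌊332.46/20⌋ = 16 → Q; lat ⌊85.13/10⌋ = 8 → I.
Square: lon ⌊12.46/2⌋ = 6; lat ⌊5.13/1⌋ = 5.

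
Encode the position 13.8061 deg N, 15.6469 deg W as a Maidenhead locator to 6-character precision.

IK23et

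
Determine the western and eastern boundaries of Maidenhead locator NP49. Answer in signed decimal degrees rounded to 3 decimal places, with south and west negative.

88.000, 90.000

Field N=13, P=15: +13·20° lon, +15·10° lat → SW at lon 80°, lat 60°.
Square 4, 9: +4·2° lon, +9·1° lat → SW at lon 88°, lat 69°.
Cell spans 2° lon × 1° lat.
west 88.000, east 90.000.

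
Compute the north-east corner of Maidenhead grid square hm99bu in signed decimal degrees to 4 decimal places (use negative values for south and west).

39.8750, -21.8333

Field H=7, M=12: +7·20° lon, +12·10° lat → SW at lon -40°, lat 30°.
Square 9, 9: +9·2° lon, +9·1° lat → SW at lon -22°, lat 39°.
Subsquare b=1, u=20: +1·0.0833333° lon, +20·0.0416667° lat → SW at lon -21.9167°, lat 39.8333°.
Cell spans 0.0833333° lon × 0.0416667° lat. NE corner is SW corner plus one full cell.
latitude 39.8750, longitude -21.8333.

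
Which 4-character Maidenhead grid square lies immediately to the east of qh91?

Longitude square 9; +1 → 10, wraps to 0, carry into field.
Longitude field Q = 16; +1 → 17 = R.
The latitude characters are unchanged.

RH01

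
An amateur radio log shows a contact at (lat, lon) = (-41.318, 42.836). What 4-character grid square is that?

LE18

Offset from 180°W / 90°S: lon 222.84°, lat 48.68°.
Field: 222.84/20 → 11 → L, 48.68/10 → 4 → E; chars LE.
Square: 2.84/2 → 1, 8.68/1 → 8; chars 18.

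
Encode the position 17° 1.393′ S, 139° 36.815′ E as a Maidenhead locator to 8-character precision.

PH92tx34

Shift to the Maidenhead origin (180°W, 90°S): lon 319.61358, lat 72.97678.
Field: 319.61358/20 → 15 → P, 72.97678/10 → 7 → H; chars PH.
Square: 19.61358/2 → 9, 2.97678/1 → 2; chars 92.
Subsquare: 1.61358/0.0833333 → 19 → t, 0.97678/0.0416667 → 23 → x; chars tx.
Extended square: 0.03025/0.00833333 → 3, 0.01845/0.00416667 → 4; chars 34.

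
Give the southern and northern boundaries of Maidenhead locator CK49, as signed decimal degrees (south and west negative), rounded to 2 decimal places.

19.00, 20.00

Field C=2, K=10: +2·20° lon, +10·10° lat → SW at lon -140°, lat 10°.
Square 4, 9: +4·2° lon, +9·1° lat → SW at lon -132°, lat 19°.
Cell spans 2° lon × 1° lat.
south 19.00, north 20.00.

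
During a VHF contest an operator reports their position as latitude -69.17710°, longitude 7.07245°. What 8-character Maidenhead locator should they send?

Offset from 180°W / 90°S: lon 187.07245°, lat 20.82290°.
Field: 187.07245/20 → 9 → J, 20.82290/10 → 2 → C; chars JC.
Square: 7.07245/2 → 3, 0.82290/1 → 0; chars 30.
Subsquare: 1.07245/0.0833333 → 12 → m, 0.82290/0.0416667 → 19 → t; chars mt.
Extended square: 0.07245/0.00833333 → 8, 0.03123/0.00416667 → 7; chars 87.

JC30mt87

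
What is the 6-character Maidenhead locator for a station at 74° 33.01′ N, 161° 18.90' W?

AQ94in

Offset from 180°W / 90°S: lon 18.6850°, lat 164.5502°.
Field (20°×10°, letters A–R): 18.6850/20 → 0 → A, 164.5502/10 → 16 → Q; chars AQ.
Square (2°×1°, digits 0–9): 18.6850/2 → 9, 4.5502/1 → 4; chars 94.
Subsquare (5′×2.5′, letters a–x): 0.6850/0.0833333 → 8 → i, 0.5502/0.0416667 → 13 → n; chars in.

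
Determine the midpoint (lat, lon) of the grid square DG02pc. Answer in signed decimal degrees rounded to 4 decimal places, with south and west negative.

-27.8958, -118.7083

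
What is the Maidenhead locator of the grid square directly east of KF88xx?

Longitude subsquare x = 23; +1 → 24, wraps to 0 = a, carry into square.
Longitude square 8; +1 → 9.
The latitude characters are unchanged.

KF98ax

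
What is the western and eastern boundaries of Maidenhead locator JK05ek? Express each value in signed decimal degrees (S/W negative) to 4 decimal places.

0.3333, 0.4167

Field J=9, K=10: +9·20° lon, +10·10° lat → SW at lon 0°, lat 10°.
Square 0, 5: +0·2° lon, +5·1° lat → SW at lon 0°, lat 15°.
Subsquare e=4, k=10: +4·0.0833333° lon, +10·0.0416667° lat → SW at lon 0.333333°, lat 15.4167°.
Cell spans 0.0833333° lon × 0.0416667° lat.
west 0.3333, east 0.4167.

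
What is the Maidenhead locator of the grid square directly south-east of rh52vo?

Longitude subsquare v = 21; +1 → 22 = w.
Latitude subsquare o = 14; −1 → 13 = n.

RH52wn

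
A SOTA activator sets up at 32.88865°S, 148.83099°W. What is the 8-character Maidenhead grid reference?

BF57oc06

Add 180° to longitude and 90° to latitude: 31.16901, 57.11135.
Field: lon ⌊31.16901/20⌋ = 1 → B; lat ⌊57.11135/10⌋ = 5 → F.
Square: lon ⌊11.16901/2⌋ = 5; lat ⌊7.11135/1⌋ = 7.
Subsquare: lon ⌊1.16901/0.0833333⌋ = 14 → o; lat ⌊0.11135/0.0416667⌋ = 2 → c.
Extended square: lon ⌊0.00234/0.00833333⌋ = 0; lat ⌊0.02802/0.00416667⌋ = 6.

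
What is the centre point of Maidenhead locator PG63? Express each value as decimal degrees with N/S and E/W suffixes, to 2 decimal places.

26.50° S, 133.00° E

Field P=15, G=6: +15·20° lon, +6·10° lat → SW at lon 120°, lat -30°.
Square 6, 3: +6·2° lon, +3·1° lat → SW at lon 132°, lat -27°.
Cell spans 2° lon × 1° lat. Centre is SW corner plus half of each.
latitude 26.50° S, longitude 133.00° E.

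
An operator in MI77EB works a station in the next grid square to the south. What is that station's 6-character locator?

Latitude subsquare b = 1; −1 → 0 = a.
The longitude characters are unchanged.

MI77ea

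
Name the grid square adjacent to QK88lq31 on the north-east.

Longitude extended square 3; +1 → 4.
Latitude extended square 1; +1 → 2.

QK88lq42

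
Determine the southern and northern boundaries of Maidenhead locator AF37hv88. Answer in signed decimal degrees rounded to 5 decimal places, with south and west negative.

Field A=0, F=5: +0·20° lon, +5·10° lat → SW at lon -180°, lat -40°.
Square 3, 7: +3·2° lon, +7·1° lat → SW at lon -174°, lat -33°.
Subsquare h=7, v=21: +7·0.0833333° lon, +21·0.0416667° lat → SW at lon -173.417°, lat -32.125°.
Extended square 8, 8: +8·0.00833333° lon, +8·0.00416667° lat → SW at lon -173.35°, lat -32.0917°.
Cell spans 0.00833333° lon × 0.00416667° lat.
south -32.09167, north -32.08750.

-32.09167, -32.08750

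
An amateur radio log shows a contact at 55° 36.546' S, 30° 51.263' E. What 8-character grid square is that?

KD54kj23

Add 180° to longitude and 90° to latitude: 210.85438, 34.39090.
Field: lon ⌊210.85438/20⌋ = 10 → K; lat ⌊34.39090/10⌋ = 3 → D.
Square: lon ⌊10.85438/2⌋ = 5; lat ⌊4.39090/1⌋ = 4.
Subsquare: lon ⌊0.85438/0.0833333⌋ = 10 → k; lat ⌊0.39090/0.0416667⌋ = 9 → j.
Extended square: lon ⌊0.02105/0.00833333⌋ = 2; lat ⌊0.01590/0.00416667⌋ = 3.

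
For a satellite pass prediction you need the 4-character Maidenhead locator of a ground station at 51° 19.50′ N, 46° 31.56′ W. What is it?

GO61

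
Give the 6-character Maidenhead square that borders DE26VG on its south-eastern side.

DE26wf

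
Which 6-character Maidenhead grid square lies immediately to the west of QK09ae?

Longitude subsquare a = 0; −1 → -1, wraps to 23 = x, carry into square.
Longitude square 0; −1 → -1, wraps to 9, carry into field.
Longitude field Q = 16; −1 → 15 = P.
The latitude characters are unchanged.

PK99xe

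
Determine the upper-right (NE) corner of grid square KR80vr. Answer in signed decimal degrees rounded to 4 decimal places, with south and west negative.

Field K=10, R=17: +10·20° lon, +17·10° lat → SW at lon 20°, lat 80°.
Square 8, 0: +8·2° lon, +0·1° lat → SW at lon 36°, lat 80°.
Subsquare v=21, r=17: +21·0.0833333° lon, +17·0.0416667° lat → SW at lon 37.75°, lat 80.7083°.
Cell spans 0.0833333° lon × 0.0416667° lat. NE corner is SW corner plus one full cell.
latitude 80.7500, longitude 37.8333.

80.7500, 37.8333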